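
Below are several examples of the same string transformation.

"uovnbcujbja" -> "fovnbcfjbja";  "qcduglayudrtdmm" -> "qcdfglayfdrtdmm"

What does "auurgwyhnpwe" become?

affrgwyhnpwe

Looking at the pairs, the operation is to replace every "u" with "f".
Applying that to "auurgwyhnpwe" gives "affrgwyhnpwe".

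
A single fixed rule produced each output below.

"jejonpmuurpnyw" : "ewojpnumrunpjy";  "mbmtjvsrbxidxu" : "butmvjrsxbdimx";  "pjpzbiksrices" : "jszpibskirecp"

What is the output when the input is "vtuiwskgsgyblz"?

The pattern: swap the first and last characters, then swap each adjacent pair of characters (1↔2, 3↔4, ...).
Applying both steps to "vtuiwskgsgyblz": "ztuiwskgsgyblv", then "tziuswgkgsbyvl".

tziuswgkgsbyvl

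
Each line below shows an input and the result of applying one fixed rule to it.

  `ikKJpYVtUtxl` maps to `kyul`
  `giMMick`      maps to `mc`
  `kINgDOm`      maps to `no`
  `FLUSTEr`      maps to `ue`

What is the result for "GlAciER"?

ae

In each case the input is transformed by: keep one character in every 3, starting at position 3 (positions 3rd, 6th, 9th, ...), then convert every letter to lowercase.
For "GlAciER", step one produces "AE"; step two turns that into "ae".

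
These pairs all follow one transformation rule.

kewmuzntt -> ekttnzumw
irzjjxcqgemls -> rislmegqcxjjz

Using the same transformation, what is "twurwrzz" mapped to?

wtzzrwru

The pattern: reverse the string, then move the last 2 characters to the front (rotate right by 2).
So "twurwrzz" becomes "wtzzrwru".
(Check on "kewmuzntt": → "ttnzumwek" → "ekttnzumw" ✓)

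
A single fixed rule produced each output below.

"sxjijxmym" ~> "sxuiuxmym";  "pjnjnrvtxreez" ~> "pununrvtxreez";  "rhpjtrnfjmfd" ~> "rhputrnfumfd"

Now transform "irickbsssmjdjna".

irickbsssmuduna

Looking at the pairs, the operation is to replace every "j" with "u".
So "irickbsssmjdjna" becomes "irickbsssmuduna".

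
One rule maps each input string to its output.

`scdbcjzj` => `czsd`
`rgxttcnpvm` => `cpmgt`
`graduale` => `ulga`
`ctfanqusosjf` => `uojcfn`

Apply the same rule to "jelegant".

gnjl

Looking at the pairs, the operation is to swap the front and back halves of the string, then keep every other character starting from the first (positions 1st, 3rd, 5th, ...).
Applying both steps to "jelegant": "gantjele", then "gnjl".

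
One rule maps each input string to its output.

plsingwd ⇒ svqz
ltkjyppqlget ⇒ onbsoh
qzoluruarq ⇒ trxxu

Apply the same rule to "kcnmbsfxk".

nqein

Each output is the input with this applied: keep every other character starting from the first (positions 1st, 3rd, 5th, ...), then shift every letter 3 places forward in the alphabet (wrapping around).
Working it through for "kcnmbsfxk": intermediate "knbfk", final "nqein".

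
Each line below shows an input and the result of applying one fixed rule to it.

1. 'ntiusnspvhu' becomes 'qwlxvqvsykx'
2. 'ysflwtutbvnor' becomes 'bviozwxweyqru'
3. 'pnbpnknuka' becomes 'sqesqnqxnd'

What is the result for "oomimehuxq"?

Looking at the pairs, the operation is to shift every letter 3 places forward in the alphabet (wrapping around).
Applying that to "oomimehuxq" gives "rrplphkxat".

rrplphkxat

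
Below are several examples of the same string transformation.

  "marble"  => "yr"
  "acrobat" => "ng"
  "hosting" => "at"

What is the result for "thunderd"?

eq

Each output is the input with this applied: shift every letter 13 places forward in the alphabet (wrapping around) — i.e. ROT13, then keep only the last 2 characters.
"thunderd" → "guhaqreq" → "eq".
(Check on "marble": → "zneoyr" → "yr" ✓)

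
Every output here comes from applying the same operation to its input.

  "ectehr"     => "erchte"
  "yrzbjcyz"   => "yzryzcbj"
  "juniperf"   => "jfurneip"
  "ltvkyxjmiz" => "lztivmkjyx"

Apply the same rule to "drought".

Each output is the input with this applied: take characters alternately from the front and the back (1st, last, 2nd, 2nd-last, ...).
Applying that to "drought" gives "dtrhogu".

dtrhogu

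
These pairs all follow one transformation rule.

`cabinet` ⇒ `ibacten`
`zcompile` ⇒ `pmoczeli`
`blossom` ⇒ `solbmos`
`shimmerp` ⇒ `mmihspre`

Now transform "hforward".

The transformation: reverse the string, then move the first 3 characters to the end (rotate left by 3).
Working it through for "hforward": intermediate "drawrofh", final "wrofhdra".

wrofhdra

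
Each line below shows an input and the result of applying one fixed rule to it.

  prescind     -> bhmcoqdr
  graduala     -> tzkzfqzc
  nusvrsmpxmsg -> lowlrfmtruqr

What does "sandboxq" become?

Rule — swap the front and back halves of the string, then shift every letter 1 place backward in the alphabet (wrapping around).
Working it through for "sandboxq": intermediate "boxqsand", final "anwprzmc".
(Check on "nusvrsmpxmsg": → "mpxmsgnusvrs" → "lowlrfmtruqr" ✓)

anwprzmc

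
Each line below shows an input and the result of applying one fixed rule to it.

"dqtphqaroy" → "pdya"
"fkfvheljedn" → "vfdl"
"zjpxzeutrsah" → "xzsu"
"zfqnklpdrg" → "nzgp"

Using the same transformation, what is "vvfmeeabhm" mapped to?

Each output is the input with this applied: keep one character in every 3, starting at position 1 (positions 1st, 4th, 7th, ...), then swap each adjacent pair of characters (1↔2, 3↔4, ...).
Starting from "vvfmeeabhm": after the first operation, "vmam"; after the second, "mvma".

mvma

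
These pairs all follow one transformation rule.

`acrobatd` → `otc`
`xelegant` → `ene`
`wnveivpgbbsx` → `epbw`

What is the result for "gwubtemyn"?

bmg

Looking at the pairs, the operation is to move the first 3 characters to the end (rotate left by 3), then keep one character in every 3, starting at position 1 (positions 1st, 4th, 7th, ...).
Working it through for "gwubtemyn": intermediate "btemyngwu", final "bmg".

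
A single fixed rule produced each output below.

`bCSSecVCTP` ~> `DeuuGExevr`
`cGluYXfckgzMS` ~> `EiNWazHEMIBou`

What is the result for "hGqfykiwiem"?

JiSHAMKYKGO

What's happening: shift every letter 2 places forward in the alphabet (wrapping around), then flip the case of every letter.
On "hGqfykiwiem" that produces "JiSHAMKYKGO".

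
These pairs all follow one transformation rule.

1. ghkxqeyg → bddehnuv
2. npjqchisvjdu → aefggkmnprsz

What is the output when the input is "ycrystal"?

iopqvvxz

Looking at the pairs, the operation is to shift every letter 3 places backward in the alphabet (wrapping around), then sort the characters into alphabetical order.
On "ycrystal": the first step gives "vzovpqxi", and the second then gives "iopqvvxz".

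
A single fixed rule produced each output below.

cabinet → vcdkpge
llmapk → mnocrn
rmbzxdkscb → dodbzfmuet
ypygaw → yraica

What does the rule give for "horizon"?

In each case the input is transformed by: shift every letter 2 places forward in the alphabet (wrapping around), then swap the first and last characters.
Starting from "horizon": after the first operation, "jqtkbqp"; after the second, "pqtkbqj".
(Check on "rmbzxdkscb": → "todbzfmued" → "dodbzfmuet" ✓)

pqtkbqj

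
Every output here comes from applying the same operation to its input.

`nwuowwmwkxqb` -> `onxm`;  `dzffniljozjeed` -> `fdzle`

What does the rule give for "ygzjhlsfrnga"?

The transformation: keep one character in every 3, starting at position 1 (positions 1st, 4th, 7th, ...), then swap each adjacent pair of characters (1↔2, 3↔4, ...).
Working it through for "ygzjhlsfrnga": intermediate "yjsn", final "jyns".
(Check on "dzffniljozjeed": → "dflze" → "fdzle" ✓)

jyns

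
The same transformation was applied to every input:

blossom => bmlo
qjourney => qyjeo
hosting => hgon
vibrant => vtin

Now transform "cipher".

cri

The transformation: take characters alternately from the front and the back (1st, last, 2nd, 2nd-last, ...), then delete the last 3 characters.
For "cipher", step one produces "crieph"; step two turns that into "cri".
(Check on "hosting": → "hgonsit" → "hgon" ✓)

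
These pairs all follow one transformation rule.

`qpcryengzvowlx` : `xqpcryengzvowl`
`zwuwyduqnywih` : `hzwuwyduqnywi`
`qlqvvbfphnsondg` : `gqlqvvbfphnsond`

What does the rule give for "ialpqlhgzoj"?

Looking at the pairs, the operation is to move the last character to the front.
On "ialpqlhgzoj" that produces "jialpqlhgzo".

jialpqlhgzo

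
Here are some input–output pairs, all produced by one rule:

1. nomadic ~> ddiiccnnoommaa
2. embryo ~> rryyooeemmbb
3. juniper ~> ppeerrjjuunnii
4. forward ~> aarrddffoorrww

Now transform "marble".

bblleemmaarr

The pattern: move the last 3 characters to the front (rotate right by 3), then double every character.
For "marble", step one produces "blemar"; step two turns that into "bblleemmaarr".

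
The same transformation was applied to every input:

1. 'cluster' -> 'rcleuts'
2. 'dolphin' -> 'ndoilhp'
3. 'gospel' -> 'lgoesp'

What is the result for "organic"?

Rule — swap the first and last characters, then take characters alternately from the front and the back (1st, last, 2nd, 2nd-last, ...).
Applying that to "organic" gives "corigna".

corigna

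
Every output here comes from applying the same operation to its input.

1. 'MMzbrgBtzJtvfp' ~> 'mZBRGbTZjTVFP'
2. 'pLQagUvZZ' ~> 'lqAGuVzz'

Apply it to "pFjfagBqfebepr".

fJFAGbQFEBEPR

In each case the input is transformed by: flip the case of every letter, then delete the first character.
Applying both steps to "pFjfagBqfebepr": "PfJFAGbQFEBEPR", then "fJFAGbQFEBEPR".
(Check on "pLQagUvZZ": → "PlqAGuVzz" → "lqAGuVzz" ✓)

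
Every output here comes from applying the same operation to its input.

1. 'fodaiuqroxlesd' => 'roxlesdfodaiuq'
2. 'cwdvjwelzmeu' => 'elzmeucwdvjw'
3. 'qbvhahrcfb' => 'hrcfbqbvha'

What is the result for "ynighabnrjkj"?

bnrjkjynigha

In each case the input is transformed by: swap the front and back halves of the string.
For "ynighabnrjkj" the result is "bnrjkjynigha".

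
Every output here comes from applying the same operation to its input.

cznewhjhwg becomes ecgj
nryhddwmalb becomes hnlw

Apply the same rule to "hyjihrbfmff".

ihfb

The rule is to keep one character in every 3, starting at position 1 (positions 1st, 4th, 7th, ...), then swap each adjacent pair of characters (1↔2, 3↔4, ...).
On "hyjihrbfmff": the first step gives "hibf", and the second then gives "ihfb".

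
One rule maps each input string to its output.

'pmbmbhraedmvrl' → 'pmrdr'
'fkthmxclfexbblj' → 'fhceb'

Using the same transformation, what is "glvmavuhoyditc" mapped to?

gmuyt

Looking at the pairs, the operation is to keep one character in every 3, starting at position 1 (positions 1st, 4th, 7th, ...).
So "glvmavuhoyditc" becomes "gmuyt".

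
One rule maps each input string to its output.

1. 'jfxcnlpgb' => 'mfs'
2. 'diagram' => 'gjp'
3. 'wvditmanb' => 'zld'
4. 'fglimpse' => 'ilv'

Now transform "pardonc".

sgf

Rule — shift every letter 3 places forward in the alphabet (wrapping around), then keep one character in every 3, starting at position 1 (positions 1st, 4th, 7th, ...).
On "pardonc": the first step gives "sdugrqf", and the second then gives "sgf".
(Check on "jfxcnlpgb": → "miafqosje" → "mfs" ✓)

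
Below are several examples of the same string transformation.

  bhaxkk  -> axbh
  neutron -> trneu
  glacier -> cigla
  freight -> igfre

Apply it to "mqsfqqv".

fqmqs

In each case the input is transformed by: delete the last 2 characters, then move the last 2 characters to the front (rotate right by 2).
Working it through for "mqsfqqv": intermediate "mqsfq", final "fqmqs".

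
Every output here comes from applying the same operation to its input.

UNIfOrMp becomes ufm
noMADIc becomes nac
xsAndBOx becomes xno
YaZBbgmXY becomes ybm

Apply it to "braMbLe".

bme

Each output is the input with this applied: keep one character in every 3, starting at position 1 (positions 1st, 4th, 7th, ...), then convert every letter to lowercase.
On "braMbLe": the first step gives "bMe", and the second then gives "bme".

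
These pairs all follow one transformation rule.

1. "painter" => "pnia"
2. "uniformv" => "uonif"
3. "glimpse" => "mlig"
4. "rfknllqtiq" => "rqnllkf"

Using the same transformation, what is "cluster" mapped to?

uslc

What's happening: delete the last 3 characters, then sort the characters into reverse alphabetical order.
Starting from "cluster": after the first operation, "clus"; after the second, "uslc".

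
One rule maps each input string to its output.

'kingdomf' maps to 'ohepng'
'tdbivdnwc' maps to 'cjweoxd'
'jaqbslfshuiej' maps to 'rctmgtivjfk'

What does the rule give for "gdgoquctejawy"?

Each output is the input with this applied: delete the first 2 characters, then shift every letter 1 place forward in the alphabet (wrapping around).
Starting from "gdgoquctejawy": after the first operation, "goquctejawy"; after the second, "hprvdufkbxz".

hprvdufkbxz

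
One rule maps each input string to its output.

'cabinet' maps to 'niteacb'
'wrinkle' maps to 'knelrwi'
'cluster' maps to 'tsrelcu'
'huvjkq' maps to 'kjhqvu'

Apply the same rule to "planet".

enptal

The rule is to move the first 3 characters to the end (rotate left by 3), then swap each adjacent pair of characters (1↔2, 3↔4, ...).
Applying both steps to "planet": "netpla", then "enptal".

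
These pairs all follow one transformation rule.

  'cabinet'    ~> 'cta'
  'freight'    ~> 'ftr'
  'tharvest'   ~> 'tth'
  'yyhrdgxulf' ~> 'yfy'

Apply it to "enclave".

Looking at the pairs, the operation is to take characters alternately from the front and the back (1st, last, 2nd, 2nd-last, ...), then keep only the first 3 characters.
For "enclave", step one produces "eenvcal"; step two turns that into "een".

een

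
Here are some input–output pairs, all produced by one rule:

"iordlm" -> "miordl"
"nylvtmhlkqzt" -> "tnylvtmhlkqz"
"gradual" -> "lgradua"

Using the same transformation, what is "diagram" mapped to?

What's happening: move the last character to the front.
For "diagram" the result is "mdiagra".

mdiagra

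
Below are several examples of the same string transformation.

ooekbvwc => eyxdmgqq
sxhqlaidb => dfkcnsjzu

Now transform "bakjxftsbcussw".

The transformation: reverse the string, then shift every letter 2 places forward in the alphabet (wrapping around).
On "bakjxftsbcussw": the first step gives "wssucbstfxjkab", and the second then gives "yuuweduvhzlmcd".
(Check on "sxhqlaidb": → "bdialqhxs" → "dfkcnsjzu" ✓)

yuuweduvhzlmcd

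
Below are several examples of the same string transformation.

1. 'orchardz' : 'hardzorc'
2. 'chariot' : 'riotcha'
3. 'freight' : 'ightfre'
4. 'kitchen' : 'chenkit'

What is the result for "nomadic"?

adicnom

In each case the input is transformed by: move the first 3 characters to the end (rotate left by 3).
Doing the same to "nomadic": "adicnom".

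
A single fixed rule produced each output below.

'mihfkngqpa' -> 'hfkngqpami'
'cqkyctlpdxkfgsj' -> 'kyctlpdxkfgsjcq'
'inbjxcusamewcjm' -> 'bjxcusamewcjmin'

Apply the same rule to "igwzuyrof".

What's happening: move the first 2 characters to the end (rotate left by 2).
On "igwzuyrof" that produces "wzuyrofig".

wzuyrofig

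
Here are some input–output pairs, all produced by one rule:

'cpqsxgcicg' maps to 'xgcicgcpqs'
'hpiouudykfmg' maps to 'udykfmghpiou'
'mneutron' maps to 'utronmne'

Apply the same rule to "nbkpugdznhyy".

gdznhyynbkpu

The transformation: swap the front and back halves of the string, then move the last character to the front.
Applying both steps to "nbkpugdznhyy": "dznhyynbkpug", then "gdznhyynbkpu".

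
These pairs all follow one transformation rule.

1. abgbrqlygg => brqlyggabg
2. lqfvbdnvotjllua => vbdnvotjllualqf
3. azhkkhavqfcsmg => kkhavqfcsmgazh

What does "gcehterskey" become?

hterskeygce

Each output is the input with this applied: move the first 3 characters to the end (rotate left by 3).
"gcehterskey" → "hterskeygce".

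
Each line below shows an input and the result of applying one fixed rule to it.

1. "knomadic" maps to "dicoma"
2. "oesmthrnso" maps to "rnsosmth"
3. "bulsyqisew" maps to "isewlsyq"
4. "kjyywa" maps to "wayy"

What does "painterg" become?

The pattern: delete the first 2 characters, then swap the front and back halves of the string.
For "painterg", step one produces "interg"; step two turns that into "ergint".
(Check on "bulsyqisew": → "lsyqisew" → "isewlsyq" ✓)

ergint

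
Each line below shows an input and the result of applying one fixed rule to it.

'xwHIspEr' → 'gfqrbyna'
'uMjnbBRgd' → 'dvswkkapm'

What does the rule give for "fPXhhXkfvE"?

The pattern: shift every letter 9 places forward in the alphabet (wrapping around), then convert every letter to lowercase.
Doing the same to "fPXhhXkfvE": "oygqqgtoen".

oygqqgtoen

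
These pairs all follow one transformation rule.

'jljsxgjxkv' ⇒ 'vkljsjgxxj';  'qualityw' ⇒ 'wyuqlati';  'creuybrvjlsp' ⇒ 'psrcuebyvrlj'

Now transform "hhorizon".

Rule — swap each adjacent pair of characters (1↔2, 3↔4, ...), then move the last 2 characters to the front (rotate right by 2).
For "hhorizon", step one produces "hhrozino"; step two turns that into "nohhrozi".

nohhrozi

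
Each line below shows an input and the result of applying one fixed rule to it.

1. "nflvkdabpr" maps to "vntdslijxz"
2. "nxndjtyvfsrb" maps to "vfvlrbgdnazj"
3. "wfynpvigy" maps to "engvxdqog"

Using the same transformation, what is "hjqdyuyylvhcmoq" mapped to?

prylgcggtdpkuwy

In each case the input is transformed by: shift every letter 8 places forward in the alphabet (wrapping around).
Doing the same to "hjqdyuyylvhcmoq": "prylgcggtdpkuwy".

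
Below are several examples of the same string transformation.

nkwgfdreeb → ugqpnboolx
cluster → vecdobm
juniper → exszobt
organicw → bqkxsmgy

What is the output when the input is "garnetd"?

kbxodnq

The transformation: shift every letter 10 places forward in the alphabet (wrapping around), then move the first character to the end.
So "garnetd" becomes "kbxodnq".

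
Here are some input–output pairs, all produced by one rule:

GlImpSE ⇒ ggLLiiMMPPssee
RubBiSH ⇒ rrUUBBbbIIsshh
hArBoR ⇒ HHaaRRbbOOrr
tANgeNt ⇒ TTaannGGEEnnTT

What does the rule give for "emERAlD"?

Looking at the pairs, the operation is to double every character, then flip the case of every letter.
"emERAlD" → "EEMMeerraaLLdd".

EEMMeerraaLLdd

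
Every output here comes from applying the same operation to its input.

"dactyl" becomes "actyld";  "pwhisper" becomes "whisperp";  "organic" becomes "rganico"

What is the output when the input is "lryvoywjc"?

Each output is the input with this applied: move the first character to the end.
On "lryvoywjc" that produces "ryvoywjcl".

ryvoywjcl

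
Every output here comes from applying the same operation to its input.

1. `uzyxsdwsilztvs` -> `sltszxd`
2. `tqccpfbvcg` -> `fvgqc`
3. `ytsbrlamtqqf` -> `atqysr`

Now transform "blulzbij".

Rule — swap the front and back halves of the string, then keep every other character starting from the first (positions 1st, 3rd, 5th, ...).
Applying both steps to "blulzbij": "zbijblul", then "zibu".

zibu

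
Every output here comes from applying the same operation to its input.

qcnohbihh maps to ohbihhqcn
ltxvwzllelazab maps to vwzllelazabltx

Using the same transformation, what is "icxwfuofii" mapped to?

The rule is to move the first 3 characters to the end (rotate left by 3).
On "icxwfuofii" that produces "wfuofiiicx".

wfuofiiicx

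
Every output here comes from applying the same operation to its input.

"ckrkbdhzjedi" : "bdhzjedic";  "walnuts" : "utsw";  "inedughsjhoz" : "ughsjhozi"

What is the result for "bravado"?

Looking at the pairs, the operation is to move the first character to the end, then delete the first 3 characters.
"bravado" → "ravadob" → "adob".

adob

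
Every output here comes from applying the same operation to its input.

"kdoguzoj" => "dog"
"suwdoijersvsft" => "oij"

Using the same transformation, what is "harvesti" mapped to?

arv

The transformation: swap the front and back halves of the string, then keep only the last 3 characters.
On "harvesti" that produces "arv".
(Check on "kdoguzoj": → "uzojkdog" → "dog" ✓)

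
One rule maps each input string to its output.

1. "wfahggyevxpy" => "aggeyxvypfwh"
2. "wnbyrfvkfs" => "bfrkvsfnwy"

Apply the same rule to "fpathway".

awhyapft

What's happening: swap each adjacent pair of characters (1↔2, 3↔4, ...), then move the first 3 characters to the end (rotate left by 3).
Applying both steps to "fpathway": "pftawhya", then "awhyapft".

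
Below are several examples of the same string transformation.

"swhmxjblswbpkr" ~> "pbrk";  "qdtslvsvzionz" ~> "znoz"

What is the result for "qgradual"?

udla

Looking at the pairs, the operation is to swap each adjacent pair of characters (1↔2, 3↔4, ...), then keep only the last 4 characters.
On "qgradual": the first step gives "gqarudla", and the second then gives "udla".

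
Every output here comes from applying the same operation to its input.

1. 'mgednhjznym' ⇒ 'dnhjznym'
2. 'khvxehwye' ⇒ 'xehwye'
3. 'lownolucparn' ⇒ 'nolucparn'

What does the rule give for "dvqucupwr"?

The pattern: delete the first 3 characters.
For "dvqucupwr" the result is "ucupwr".

ucupwr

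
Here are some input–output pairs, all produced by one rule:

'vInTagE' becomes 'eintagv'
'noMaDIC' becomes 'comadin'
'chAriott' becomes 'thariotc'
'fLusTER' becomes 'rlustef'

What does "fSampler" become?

rsamplef

Looking at the pairs, the operation is to swap the first and last characters, then convert every letter to lowercase.
"fSampler" → "rSamplef" → "rsamplef".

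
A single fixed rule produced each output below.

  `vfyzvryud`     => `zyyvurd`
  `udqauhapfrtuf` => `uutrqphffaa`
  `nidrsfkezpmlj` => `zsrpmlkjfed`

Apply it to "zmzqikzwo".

zzwqoki

In each case the input is transformed by: delete the first 2 characters, then sort the characters into reverse alphabetical order.
Applying both steps to "zmzqikzwo": "zqikzwo", then "zzwqoki".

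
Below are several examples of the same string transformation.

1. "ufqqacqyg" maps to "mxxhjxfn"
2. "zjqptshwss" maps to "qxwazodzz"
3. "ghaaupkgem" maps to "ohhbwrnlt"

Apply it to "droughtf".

The rule is to shift every letter 7 places forward in the alphabet (wrapping around), then delete the first character.
For "droughtf", step one produces "kyvbnoam"; step two turns that into "yvbnoam".

yvbnoam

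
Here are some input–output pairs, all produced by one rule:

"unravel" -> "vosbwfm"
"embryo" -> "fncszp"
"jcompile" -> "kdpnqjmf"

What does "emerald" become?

fnfsbme

Each output is the input with this applied: shift every letter 1 place forward in the alphabet (wrapping around).
On "emerald" that produces "fnfsbme".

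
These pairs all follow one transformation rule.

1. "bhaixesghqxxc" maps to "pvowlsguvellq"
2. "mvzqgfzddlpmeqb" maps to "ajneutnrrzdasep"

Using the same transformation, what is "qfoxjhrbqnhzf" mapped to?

etclxvfpebvnt

Rule — shift every letter 12 places backward in the alphabet (wrapping around).
For "qfoxjhrbqnhzf" the result is "etclxvfpebvnt".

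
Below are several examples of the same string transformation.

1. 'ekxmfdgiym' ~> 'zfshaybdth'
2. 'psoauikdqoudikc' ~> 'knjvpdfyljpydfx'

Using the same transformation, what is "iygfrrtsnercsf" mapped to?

dtbammonizmxna

Looking at the pairs, the operation is to shift every letter 5 places backward in the alphabet (wrapping around).
Doing the same to "iygfrrtsnercsf": "dtbammonizmxna".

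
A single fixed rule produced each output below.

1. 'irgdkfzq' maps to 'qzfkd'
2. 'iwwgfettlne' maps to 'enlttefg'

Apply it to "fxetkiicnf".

The transformation: delete the first 3 characters, then reverse the string.
Working it through for "fxetkiicnf": intermediate "tkiicnf", final "fnciikt".

fnciikt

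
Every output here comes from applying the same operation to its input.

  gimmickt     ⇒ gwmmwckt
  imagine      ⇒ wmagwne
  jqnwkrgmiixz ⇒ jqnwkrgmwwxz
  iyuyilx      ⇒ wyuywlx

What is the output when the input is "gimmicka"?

gwmmwcka

Rule — replace every "i" with "w".
So "gimmicka" becomes "gwmmwcka".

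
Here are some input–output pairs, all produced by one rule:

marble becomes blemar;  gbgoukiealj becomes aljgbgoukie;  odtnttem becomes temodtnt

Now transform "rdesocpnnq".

nnqrdesocp

What's happening: move the last 3 characters to the front (rotate right by 3).
So "rdesocpnnq" becomes "nnqrdesocp".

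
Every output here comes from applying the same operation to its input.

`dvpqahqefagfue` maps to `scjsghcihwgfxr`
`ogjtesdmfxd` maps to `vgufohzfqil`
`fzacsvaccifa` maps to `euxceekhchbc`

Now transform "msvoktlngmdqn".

qmvnpiofspoux

Rule — shift every letter 2 places forward in the alphabet (wrapping around), then move the first 3 characters to the end (rotate left by 3).
Applying both steps to "msvoktlngmdqn": "ouxqmvnpiofsp", then "qmvnpiofspoux".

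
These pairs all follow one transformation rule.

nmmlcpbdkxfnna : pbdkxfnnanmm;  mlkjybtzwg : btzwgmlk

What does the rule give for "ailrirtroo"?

rtrooail

Looking at the pairs, the operation is to move the first 3 characters to the end (rotate left by 3), then delete the first 2 characters.
"ailrirtroo" → "rirtrooail" → "rtrooail".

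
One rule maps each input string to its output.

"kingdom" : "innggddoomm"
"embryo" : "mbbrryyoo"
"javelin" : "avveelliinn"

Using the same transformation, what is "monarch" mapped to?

The transformation: double every character, then delete the first 3 characters.
On "monarch" that produces "onnaarrcchh".
(Check on "javelin": → "jjaavveelliinn" → "avveelliinn" ✓)

onnaarrcchh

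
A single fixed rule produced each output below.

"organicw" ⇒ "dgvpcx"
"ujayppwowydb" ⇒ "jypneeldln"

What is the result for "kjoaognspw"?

The pattern: delete the last 2 characters, then shift every letter 11 places backward in the alphabet (wrapping around).
"kjoaognspw" → "kjoaogns" → "zydpdvch".

zydpdvch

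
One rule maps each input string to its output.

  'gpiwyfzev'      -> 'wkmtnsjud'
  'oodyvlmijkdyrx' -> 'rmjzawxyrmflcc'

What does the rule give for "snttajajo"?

hhoxoxcgb

The pattern: shift every letter 12 places backward in the alphabet (wrapping around), then move the first 2 characters to the end (rotate left by 2).
On "snttajajo": the first step gives "gbhhoxoxc", and the second then gives "hhoxoxcgb".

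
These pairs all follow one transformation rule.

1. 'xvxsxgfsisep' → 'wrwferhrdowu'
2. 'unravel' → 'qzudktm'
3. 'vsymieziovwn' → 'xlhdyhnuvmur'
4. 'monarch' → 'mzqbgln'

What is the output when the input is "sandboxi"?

Looking at the pairs, the operation is to move the first 2 characters to the end (rotate left by 2), then shift every letter 1 place backward in the alphabet (wrapping around).
Doing the same to "sandboxi": "mcanwhrz".

mcanwhrz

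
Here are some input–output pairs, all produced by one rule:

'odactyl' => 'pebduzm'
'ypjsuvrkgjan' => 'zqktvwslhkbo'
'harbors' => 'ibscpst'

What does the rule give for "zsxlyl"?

atymzm

The transformation: shift every letter 1 place forward in the alphabet (wrapping around).
On "zsxlyl" that produces "atymzm".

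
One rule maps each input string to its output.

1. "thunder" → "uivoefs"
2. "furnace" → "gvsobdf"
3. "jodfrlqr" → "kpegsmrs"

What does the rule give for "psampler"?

Rule — shift every letter 1 place forward in the alphabet (wrapping around).
On "psampler" that produces "qtbnqmfs".

qtbnqmfs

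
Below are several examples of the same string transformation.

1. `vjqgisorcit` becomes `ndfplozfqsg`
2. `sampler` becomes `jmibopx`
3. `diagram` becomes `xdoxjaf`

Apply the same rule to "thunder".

The pattern: move the first 2 characters to the end (rotate left by 2), then shift every letter 3 places backward in the alphabet (wrapping around).
"thunder" → "rkaboqe".

rkaboqe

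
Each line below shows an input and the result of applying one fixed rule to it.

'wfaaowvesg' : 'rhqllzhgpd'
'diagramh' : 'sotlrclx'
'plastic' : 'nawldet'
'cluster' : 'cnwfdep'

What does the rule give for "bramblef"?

qmclxmwp

The transformation: move the last character to the front, then shift every letter 11 places forward in the alphabet (wrapping around).
So "bramblef" becomes "qmclxmwp".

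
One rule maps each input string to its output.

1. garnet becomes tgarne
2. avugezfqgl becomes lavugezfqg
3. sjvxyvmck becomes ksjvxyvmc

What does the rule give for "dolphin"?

ndolphi

Rule — move the last character to the front.
Applying that to "dolphin" gives "ndolphi".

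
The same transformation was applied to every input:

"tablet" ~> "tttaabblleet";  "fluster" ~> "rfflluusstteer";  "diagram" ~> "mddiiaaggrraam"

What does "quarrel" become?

The rule is to double every character, then move the last character to the front.
"quarrel" → "qquuaarrrreell" → "lqquuaarrrreel".
(Check on "fluster": → "fflluusstteerr" → "rfflluusstteer" ✓)

lqquuaarrrreel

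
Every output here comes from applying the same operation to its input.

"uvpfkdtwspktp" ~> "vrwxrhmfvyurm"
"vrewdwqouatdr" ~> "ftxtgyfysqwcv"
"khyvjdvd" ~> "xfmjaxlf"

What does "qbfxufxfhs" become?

Rule — shift every letter 2 places forward in the alphabet (wrapping around), then move the last 2 characters to the front (rotate right by 2).
Starting from "qbfxufxfhs": after the first operation, "sdhzwhzhju"; after the second, "jusdhzwhzh".

jusdhzwhzh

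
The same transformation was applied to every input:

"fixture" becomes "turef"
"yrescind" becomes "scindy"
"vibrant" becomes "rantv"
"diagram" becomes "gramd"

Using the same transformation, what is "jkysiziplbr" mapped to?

The transformation: move the first 3 characters to the end (rotate left by 3), then delete the last 2 characters.
On "jkysiziplbr": the first step gives "siziplbrjky", and the second then gives "siziplbrj".

siziplbrj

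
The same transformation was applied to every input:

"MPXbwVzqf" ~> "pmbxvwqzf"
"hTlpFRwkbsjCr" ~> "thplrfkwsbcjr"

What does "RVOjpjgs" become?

Each output is the input with this applied: swap each adjacent pair of characters (1↔2, 3↔4, ...), then convert every letter to lowercase.
Working it through for "RVOjpjgs": intermediate "VRjOjpsg", final "vrjojpsg".

vrjojpsg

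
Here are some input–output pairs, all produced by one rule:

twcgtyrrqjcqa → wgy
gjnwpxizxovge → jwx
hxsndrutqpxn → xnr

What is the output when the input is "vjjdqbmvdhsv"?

jdb

What's happening: keep every other character starting from the second (positions 2nd, 4th, 6th, ...), then keep only the first 3 characters.
For "vjjdqbmvdhsv" the result is "jdb".
(Check on "hxsndrutqpxn": → "xnrtpn" → "xnr" ✓)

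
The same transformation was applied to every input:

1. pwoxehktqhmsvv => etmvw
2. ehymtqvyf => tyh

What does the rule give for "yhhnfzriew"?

The transformation: keep one character in every 3, starting at position 2 (positions 2nd, 5th, 8th, ...), then move the first character to the end.
Applying that to "yhhnfzriew" gives "fih".

fih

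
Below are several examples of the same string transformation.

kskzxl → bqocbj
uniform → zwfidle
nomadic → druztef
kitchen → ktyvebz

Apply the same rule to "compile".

dgzcvtf

Rule — move the first 2 characters to the end (rotate left by 2), then shift every letter 9 places backward in the alphabet (wrapping around).
"compile" → "dgzcvtf".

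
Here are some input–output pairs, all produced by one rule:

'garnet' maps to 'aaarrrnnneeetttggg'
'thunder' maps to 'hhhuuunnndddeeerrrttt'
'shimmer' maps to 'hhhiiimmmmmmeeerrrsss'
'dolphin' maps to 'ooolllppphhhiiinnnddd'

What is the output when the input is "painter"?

aaaiiinnnttteeerrrppp

The transformation: repeat every character 3 times, then move the first 3 characters to the end (rotate left by 3).
For "painter", step one produces "pppaaaiiinnnttteeerrr"; step two turns that into "aaaiiinnnttteeerrrppp".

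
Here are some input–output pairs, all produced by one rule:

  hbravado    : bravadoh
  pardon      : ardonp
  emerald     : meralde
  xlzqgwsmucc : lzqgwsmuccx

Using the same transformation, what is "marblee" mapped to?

The transformation: move the first character to the end.
So "marblee" becomes "arbleem".

arbleem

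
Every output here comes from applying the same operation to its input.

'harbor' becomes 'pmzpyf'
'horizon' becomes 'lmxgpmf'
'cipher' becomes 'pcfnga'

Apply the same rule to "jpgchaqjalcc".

In each case the input is transformed by: reverse the string, then shift every letter 2 places backward in the alphabet (wrapping around).
Starting from "jpgchaqjalcc": after the first operation, "cclajqahcgpj"; after the second, "aajyhoyfaenh".

aajyhoyfaenh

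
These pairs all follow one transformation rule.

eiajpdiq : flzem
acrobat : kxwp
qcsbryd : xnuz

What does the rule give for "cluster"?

Each output is the input with this applied: delete the first 3 characters, then shift every letter 4 places backward in the alphabet (wrapping around).
Working it through for "cluster": intermediate "ster", final "opan".

opan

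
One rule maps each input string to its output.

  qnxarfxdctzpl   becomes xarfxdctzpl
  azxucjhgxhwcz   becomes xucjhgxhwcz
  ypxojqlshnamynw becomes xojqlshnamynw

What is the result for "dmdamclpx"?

damclpx

Each output is the input with this applied: delete the first 2 characters.
"dmdamclpx" → "damclpx".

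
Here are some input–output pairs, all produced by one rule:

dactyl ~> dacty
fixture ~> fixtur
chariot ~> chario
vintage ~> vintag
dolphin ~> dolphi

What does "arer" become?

The transformation: delete the last character.
For "arer" the result is "are".

are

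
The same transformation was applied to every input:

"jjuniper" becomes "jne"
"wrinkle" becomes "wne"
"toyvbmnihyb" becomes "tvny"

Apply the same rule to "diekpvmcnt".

dkmt

What's happening: keep one character in every 3, starting at position 1 (positions 1st, 4th, 7th, ...).
For "diekpvmcnt" the result is "dkmt".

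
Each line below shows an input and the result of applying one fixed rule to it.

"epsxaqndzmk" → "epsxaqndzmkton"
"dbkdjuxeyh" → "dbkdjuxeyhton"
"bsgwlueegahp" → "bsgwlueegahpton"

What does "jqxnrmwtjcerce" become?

jqxnrmwtjcerceton

The pattern: append "ton".
"jqxnrmwtjcerce" → "jqxnrmwtjcerceton".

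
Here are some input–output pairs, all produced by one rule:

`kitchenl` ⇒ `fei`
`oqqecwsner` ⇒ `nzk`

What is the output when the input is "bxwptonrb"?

In each case the input is transformed by: shift every letter 3 places backward in the alphabet (wrapping around), then keep one character in every 3, starting at position 2 (positions 2nd, 5th, 8th, ...).
On "bxwptonrb": the first step gives "yutmqlkoy", and the second then gives "uqo".

uqo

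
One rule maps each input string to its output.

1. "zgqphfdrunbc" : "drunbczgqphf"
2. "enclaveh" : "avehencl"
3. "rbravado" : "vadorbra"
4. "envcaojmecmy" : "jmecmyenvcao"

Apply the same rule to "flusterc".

Looking at the pairs, the operation is to swap the front and back halves of the string.
On "flusterc" that produces "tercflus".

tercflus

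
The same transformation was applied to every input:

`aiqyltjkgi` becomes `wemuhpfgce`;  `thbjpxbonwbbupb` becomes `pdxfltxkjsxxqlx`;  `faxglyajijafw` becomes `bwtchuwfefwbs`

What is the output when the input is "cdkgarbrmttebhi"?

The transformation: shift every letter 4 places backward in the alphabet (wrapping around).
Applying that to "cdkgarbrmttebhi" gives "yzgcwnxnippaxde".

yzgcwnxnippaxde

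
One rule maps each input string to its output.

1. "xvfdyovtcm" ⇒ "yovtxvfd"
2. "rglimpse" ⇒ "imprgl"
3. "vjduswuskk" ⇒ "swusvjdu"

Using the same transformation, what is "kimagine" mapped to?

In each case the input is transformed by: delete the last 2 characters, then swap the front and back halves of the string.
Starting from "kimagine": after the first operation, "kimagi"; after the second, "agikim".

agikim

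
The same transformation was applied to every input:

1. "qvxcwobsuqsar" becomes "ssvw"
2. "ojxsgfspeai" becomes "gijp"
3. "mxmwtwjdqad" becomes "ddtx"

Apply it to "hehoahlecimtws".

aeems

The transformation: keep one character in every 3, starting at position 2 (positions 2nd, 5th, 8th, ...), then sort the characters into alphabetical order.
On "hehoahlecimtws": the first step gives "eaems", and the second then gives "aeems".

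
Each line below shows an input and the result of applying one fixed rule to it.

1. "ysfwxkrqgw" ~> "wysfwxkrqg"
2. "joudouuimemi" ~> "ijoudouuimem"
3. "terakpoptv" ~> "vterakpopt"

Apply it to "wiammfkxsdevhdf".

fwiammfkxsdevhd

Looking at the pairs, the operation is to move the last character to the front.
Doing the same to "wiammfkxsdevhdf": "fwiammfkxsdevhd".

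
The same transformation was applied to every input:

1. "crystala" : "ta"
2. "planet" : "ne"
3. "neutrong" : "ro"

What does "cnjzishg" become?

The rule is to swap the front and back halves of the string, then keep only the first 2 characters.
Starting from "cnjzishg": after the first operation, "ishgcnjz"; after the second, "is".

is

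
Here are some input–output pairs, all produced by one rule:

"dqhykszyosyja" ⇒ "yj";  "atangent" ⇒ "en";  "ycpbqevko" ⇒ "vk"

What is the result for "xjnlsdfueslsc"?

ls

The pattern: move the last character to the front, then keep only the last 2 characters.
Applying both steps to "xjnlsdfueslsc": "cxjnlsdfuesls", then "ls".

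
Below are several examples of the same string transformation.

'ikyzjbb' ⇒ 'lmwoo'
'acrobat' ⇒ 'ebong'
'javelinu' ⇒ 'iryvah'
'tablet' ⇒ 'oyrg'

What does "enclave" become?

pynir

In each case the input is transformed by: delete the first 2 characters, then shift every letter 13 places forward in the alphabet (wrapping around) — i.e. ROT13.
Working it through for "enclave": intermediate "clave", final "pynir".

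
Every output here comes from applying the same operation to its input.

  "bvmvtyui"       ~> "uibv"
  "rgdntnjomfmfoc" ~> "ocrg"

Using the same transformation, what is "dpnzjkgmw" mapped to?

mwdp

Each output is the input with this applied: move the first 2 characters to the end (rotate left by 2), then keep only the last 4 characters.
"dpnzjkgmw" → "nzjkgmwdp" → "mwdp".
(Check on "rgdntnjomfmfoc": → "dntnjomfmfocrg" → "ocrg" ✓)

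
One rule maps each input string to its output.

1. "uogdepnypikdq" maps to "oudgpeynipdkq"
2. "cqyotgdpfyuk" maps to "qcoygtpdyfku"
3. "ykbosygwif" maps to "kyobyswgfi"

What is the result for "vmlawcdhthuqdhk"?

Rule — swap each adjacent pair of characters (1↔2, 3↔4, ...).
For "vmlawcdhthuqdhk" the result is "mvalcwhdhtquhdk".

mvalcwhdhtquhdk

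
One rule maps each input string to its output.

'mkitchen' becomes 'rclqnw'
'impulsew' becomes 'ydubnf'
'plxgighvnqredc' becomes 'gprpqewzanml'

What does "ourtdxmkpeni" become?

acmgvtynwr

Looking at the pairs, the operation is to shift every letter 9 places forward in the alphabet (wrapping around), then delete the first 2 characters.
Applying both steps to "ourtdxmkpeni": "xdacmgvtynwr", then "acmgvtynwr".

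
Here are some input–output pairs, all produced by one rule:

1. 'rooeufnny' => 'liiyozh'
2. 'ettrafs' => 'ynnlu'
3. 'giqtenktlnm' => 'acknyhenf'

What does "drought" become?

xlioa

What's happening: shift every letter 6 places backward in the alphabet (wrapping around), then delete the last 2 characters.
On "drought": the first step gives "xlioabn", and the second then gives "xlioa".
(Check on "giqtenktlnm": → "acknyhenfhg" → "acknyhenf" ✓)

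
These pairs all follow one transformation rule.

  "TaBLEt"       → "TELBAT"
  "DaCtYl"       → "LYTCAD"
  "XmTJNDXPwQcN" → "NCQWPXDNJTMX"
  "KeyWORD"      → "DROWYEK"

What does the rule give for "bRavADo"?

In each case the input is transformed by: reverse the string, then convert every letter to uppercase.
Starting from "bRavADo": after the first operation, "oDAvaRb"; after the second, "ODAVARB".

ODAVARB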